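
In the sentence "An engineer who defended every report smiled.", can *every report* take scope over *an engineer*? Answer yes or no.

*every report* occurs within the relative clause *who defended every report*.
Relative clauses are scope islands: a quantifier cannot QR out of a relative clause to take scope in the matrix clause.
The inverse ordering *every report* > *an engineer* is therefore underivable.
(Only the surface reading survives: one fixed engineer with respect to all the relevant reports.)

No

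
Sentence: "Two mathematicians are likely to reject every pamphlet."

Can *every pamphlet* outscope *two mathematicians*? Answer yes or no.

Yes

*every pamphlet* is the object of the infinitival complement of a raising predicate; raising infinitives are transparent for QR, so the two DPs are in effect clausemates.
With no island boundary between them, the object can take inverse scope over the subject via ordinary QR within the clause.
Both orderings are possible: *two mathematicians* > *every pamphlet* and *every pamphlet* > *two mathematicians*.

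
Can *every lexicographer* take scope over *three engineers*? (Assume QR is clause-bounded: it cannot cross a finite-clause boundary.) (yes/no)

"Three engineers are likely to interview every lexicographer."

Yes

Infinitival complements of raising predicates do not block QR; *every lexicographer* and *three engineers* are effectively clausemates.
Since no island is crossed, the inverse ordering is licensed alongside surface scope.
The sentence is scopally ambiguous between *three engineers* > *every lexicographer* and *every lexicographer* > *three engineers*.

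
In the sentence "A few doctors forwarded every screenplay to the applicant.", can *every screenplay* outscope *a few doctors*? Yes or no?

*every screenplay* and *a few doctors* are in the same minimal clause.
Nothing blocks QR of the lower DP to a position above the higher one, so inverse scope is available.
Both orderings are possible: *a few doctors* > *every screenplay* and *every screenplay* > *a few doctors*.

Yes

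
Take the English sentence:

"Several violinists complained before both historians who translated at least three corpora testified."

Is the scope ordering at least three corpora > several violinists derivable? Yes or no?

*at least three corpora* occurs within the relative clause *who translated at least three corpora*, which is itself inside the adjunct *before both historians who translated at least three corpora testified*.
Nested islands: the RC island is itself inside an adjunct island, so wide scope is doubly excluded.
*at least three corpora* is confined to the island and cannot take scope over *several violinists*.

No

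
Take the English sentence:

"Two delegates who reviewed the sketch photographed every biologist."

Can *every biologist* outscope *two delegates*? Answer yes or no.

Yes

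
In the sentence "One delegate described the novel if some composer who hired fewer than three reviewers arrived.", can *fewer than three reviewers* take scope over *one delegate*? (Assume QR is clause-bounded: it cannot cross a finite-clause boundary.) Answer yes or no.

*fewer than three reviewers* occurs within the relative clause *who hired fewer than three reviewers*, which is itself inside the adjunct *if some composer who hired fewer than three reviewers arrived*.
Two island boundaries intervene — the relative clause and the adjunct. Either alone would block QR.
*fewer than three reviewers* is confined to the island and cannot take scope over *one delegate*.
(Only the surface reading survives: one fixed delegate with respect to all the relevant reviewers.)

No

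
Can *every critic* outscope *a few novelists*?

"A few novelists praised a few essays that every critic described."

The DP *every critic* is contained in the relative clause *that every critic described* modifying *a few essays*.
Quantifiers inside a relative clause are trapped there; the RC boundary blocks QR.
So *every critic* cannot raise high enough to outscope *a few novelists*; only the surface ordering *a few novelists* > *every critic* is available.

No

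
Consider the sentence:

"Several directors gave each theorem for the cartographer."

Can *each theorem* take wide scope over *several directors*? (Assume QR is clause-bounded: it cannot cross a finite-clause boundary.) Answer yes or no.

*each theorem* and *several directors* are in the same minimal clause.
Clause-internal QR can adjoin the lower DP above the subject, yielding the inverse reading.
Both orderings are possible: *several directors* > *each theorem* and *each theorem* > *several directors*.

Yes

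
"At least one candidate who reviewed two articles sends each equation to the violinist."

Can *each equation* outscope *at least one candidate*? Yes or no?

Yes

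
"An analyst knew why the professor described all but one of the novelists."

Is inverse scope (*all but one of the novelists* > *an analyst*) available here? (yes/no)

No

The target quantifier *all but one of the novelists* is part of the embedded question *why the professor described all but one of the novelists*.
Embedded wh-clauses are opaque for QR, so the quantifier stays inside the question.
*all but one of the novelists* is confined to the island and cannot take scope over *an analyst*.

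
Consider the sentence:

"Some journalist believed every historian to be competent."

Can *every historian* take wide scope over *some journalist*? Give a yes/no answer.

Yes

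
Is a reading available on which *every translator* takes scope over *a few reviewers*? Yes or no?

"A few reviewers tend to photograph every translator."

Yes

*every translator* is inside a raising infinitive, which is transparent to QR (no CP barrier), so it behaves as a matrix argument.
With no island boundary between them, the object can take inverse scope over the subject via ordinary QR within the clause.
Both orderings are possible: *a few reviewers* > *every translator* and *every translator* > *a few reviewers*.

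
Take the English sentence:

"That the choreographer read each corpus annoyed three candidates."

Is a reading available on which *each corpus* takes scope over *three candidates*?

No

The DP *each corpus* is contained in the sentential subject *that the choreographer read each corpus*.
The subject-island constraint blocks QR out of a clausal subject.
So the wide-scope reading for *each corpus* is blocked.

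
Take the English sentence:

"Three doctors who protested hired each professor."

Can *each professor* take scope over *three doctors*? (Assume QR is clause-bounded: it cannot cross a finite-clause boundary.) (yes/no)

Yes

*each professor* is a matrix argument; only *three doctors* is modified by the relative clause *who protested*, so the RC island is irrelevant to the target quantifier.
With no island boundary between them, the object can take inverse scope over the subject via ordinary QR within the clause.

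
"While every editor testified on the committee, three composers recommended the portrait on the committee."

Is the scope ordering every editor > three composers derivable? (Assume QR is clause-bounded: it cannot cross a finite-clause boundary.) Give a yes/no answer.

Structurally, *every editor* is inside the adjunct clause *while every editor testified on the committee*.
Adjunct clauses are scope islands: a quantifier inside an adjunct cannot raise into the matrix clause.
The ordering *every editor* > *three composers* is therefore underivable.

No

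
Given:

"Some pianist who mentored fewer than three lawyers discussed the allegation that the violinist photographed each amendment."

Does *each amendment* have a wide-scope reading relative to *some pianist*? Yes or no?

No

The target quantifier *each amendment* is part of the complex NP *the allegation that the violinist photographed each amendment*.
A that-clause complement to a noun is an island; QR cannot cross the NP boundary.
So *each amendment* cannot raise to a position above *some pianist*.
(Only the surface reading survives: one fixed pianist with respect to all the relevant amendments.)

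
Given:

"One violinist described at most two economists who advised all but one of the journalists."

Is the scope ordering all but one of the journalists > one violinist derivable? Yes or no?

*all but one of the journalists* occurs within the relative clause *who advised all but one of the journalists* modifying *at most two economists*.
The relative clause forms an island for QR, so the quantifier is confined to the head noun's restrictor.
The inverse ordering *all but one of the journalists* > *one violinist* is therefore underivable.

No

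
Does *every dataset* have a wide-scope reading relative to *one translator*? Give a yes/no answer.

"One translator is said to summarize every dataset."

Yes

Infinitival complements of raising predicates do not block QR; *every dataset* and *one translator* are effectively clausemates.
Ordinary QR to a clause-peripheral position gives the wide-scope LF for the lower DP.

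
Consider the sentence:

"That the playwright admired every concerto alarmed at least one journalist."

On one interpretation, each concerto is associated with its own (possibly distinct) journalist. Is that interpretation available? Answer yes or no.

No

That reading corresponds to *every concerto* > *at least one journalist*.
Structurally, *every concerto* is inside the sentential subject *that the playwright admired every concerto*.
The Sentential Subject Constraint rules out raising the quantifier out of the that-clause subject.
So the wide-scope reading for *every concerto* is blocked.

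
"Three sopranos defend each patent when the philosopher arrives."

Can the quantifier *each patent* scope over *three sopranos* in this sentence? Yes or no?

Yes

Although there is an adjunct clause, *each patent* is in the main clause, not inside the adjunct.
Nothing blocks QR of the lower DP to a position above the higher one, so inverse scope is available.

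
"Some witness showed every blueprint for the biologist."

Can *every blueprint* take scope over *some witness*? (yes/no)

*some witness* and *every blueprint* are co-arguments of the matrix verb, with nothing but a clause-internal boundary between them.
No island intervenes, so both surface and inverse scope are derivable.
Both orderings are possible: *some witness* > *every blueprint* and *every blueprint* > *some witness*.

Yes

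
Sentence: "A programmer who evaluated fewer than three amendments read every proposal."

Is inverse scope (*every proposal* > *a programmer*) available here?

*every proposal* is a matrix argument; only *a programmer* is modified by the relative clause *who evaluated fewer than three amendments*, so the RC island is irrelevant to the target quantifier.
Since no island is crossed, the inverse ordering is licensed alongside surface scope.
Both orderings are possible: *a programmer* > *every proposal* and *every proposal* > *a programmer*.

Yes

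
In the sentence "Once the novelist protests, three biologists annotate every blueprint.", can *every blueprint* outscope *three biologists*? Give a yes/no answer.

*every blueprint* is a matrix argument; the adjunct is an island but the target quantifier is outside it.
Since no island is crossed, the inverse ordering is licensed alongside surface scope.
The sentence is scopally ambiguous between *three biologists* > *every blueprint* and *every blueprint* > *three biologists*.

Yes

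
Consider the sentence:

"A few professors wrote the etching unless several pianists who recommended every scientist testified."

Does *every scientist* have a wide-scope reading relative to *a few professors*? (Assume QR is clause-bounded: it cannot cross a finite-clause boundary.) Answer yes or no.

The DP *every scientist* is contained in the relative clause *who recommended every scientist*, which is itself inside the adjunct *unless several pianists who recommended every scientist testified*.
Even if one barrier were somehow void, the other would still block QR.
*every scientist* > *a few professors* would require crossing that boundary, which is illicit.

No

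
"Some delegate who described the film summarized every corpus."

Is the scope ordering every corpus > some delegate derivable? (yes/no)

Yes

The RC *who described the film* is an island, but *every corpus* is not inside it — it is the matrix object, a clausemate of *some delegate*.
Ordinary QR to a clause-peripheral position gives the wide-scope LF for the lower DP.
So *every corpus* > *some delegate* is among the available readings.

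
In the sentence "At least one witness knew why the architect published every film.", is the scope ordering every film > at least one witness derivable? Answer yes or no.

No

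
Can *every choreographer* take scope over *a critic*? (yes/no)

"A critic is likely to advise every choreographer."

Yes

Infinitival complements of raising predicates do not block QR; *every choreographer* and *a critic* are effectively clausemates.
With no island boundary between them, the object can take inverse scope over the subject via ordinary QR within the clause.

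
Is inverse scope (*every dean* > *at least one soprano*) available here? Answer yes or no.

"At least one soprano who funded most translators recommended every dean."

*every dean* sits in the matrix clause, not in the relative clause on *at least one soprano*.
QR within a single clause is free, so the lower quantifier may take scope over the higher one.

Yes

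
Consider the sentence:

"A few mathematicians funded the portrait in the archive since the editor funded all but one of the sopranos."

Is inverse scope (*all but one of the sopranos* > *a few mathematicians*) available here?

No

*all but one of the sopranos* sits inside the adjunct clause *since the editor funded all but one of the sopranos*.
The adjunct-island constraint bars QR out of an adverbial clause.
*all but one of the sopranos* is confined to the island and cannot take scope over *a few mathematicians*.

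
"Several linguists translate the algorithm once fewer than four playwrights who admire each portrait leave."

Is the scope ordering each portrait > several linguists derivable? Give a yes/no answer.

Structurally, *each portrait* is inside the relative clause *who admire each portrait*, which is itself inside the adjunct *once fewer than four playwrights who admire each portrait leave*.
Both the relative clause and the enclosing adjunct are scope islands; QR cannot cross either.
So *each portrait* cannot raise high enough to outscope *several linguists*; only the surface ordering *several linguists* > *each portrait* is available.

No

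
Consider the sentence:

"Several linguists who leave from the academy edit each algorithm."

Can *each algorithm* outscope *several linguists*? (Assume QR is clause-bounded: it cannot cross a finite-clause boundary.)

The RC *who leave from the academy* is an island, but *each algorithm* is not inside it — it is the matrix object, a clausemate of *several linguists*.
QR within a single clause is free, so the lower quantifier may take scope over the higher one.
The sentence is scopally ambiguous between *several linguists* > *each algorithm* and *each algorithm* > *several linguists*.

Yes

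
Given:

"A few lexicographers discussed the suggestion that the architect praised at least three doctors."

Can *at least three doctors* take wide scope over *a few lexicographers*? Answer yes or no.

*at least three doctors* sits inside the complex NP *the suggestion that the architect praised at least three doctors*.
A that-clause complement to a noun is an island; QR cannot cross the NP boundary.
The inverse ordering *at least three doctors* > *a few lexicographers* is therefore underivable.

No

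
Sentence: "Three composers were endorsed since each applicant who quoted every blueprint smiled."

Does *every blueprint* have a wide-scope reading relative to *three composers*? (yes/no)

*every blueprint* sits inside the relative clause *who quoted every blueprint*, which is itself inside the adjunct *since each applicant who quoted every blueprint smiled*.
Even if one barrier were somehow void, the other would still block QR.
So *every blueprint* cannot raise to a position above *three composers*.

No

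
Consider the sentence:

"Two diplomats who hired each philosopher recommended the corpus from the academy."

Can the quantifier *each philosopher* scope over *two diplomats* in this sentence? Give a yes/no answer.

No

Structurally, *each philosopher* is inside the relative clause *who hired each philosopher*.
Relative clauses are scope islands: a quantifier cannot QR out of a relative clause to take scope in the matrix clause.
So the wide-scope reading for *each philosopher* is blocked.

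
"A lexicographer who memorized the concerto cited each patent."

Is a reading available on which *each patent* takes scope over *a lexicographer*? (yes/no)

Yes

The RC *who memorized the concerto* is an island, but *each patent* is not inside it — it is the matrix object, a clausemate of *a lexicographer*.
Ordinary QR to a clause-peripheral position gives the wide-scope LF for the lower DP.
So *each patent* > *a lexicographer* is among the available readings.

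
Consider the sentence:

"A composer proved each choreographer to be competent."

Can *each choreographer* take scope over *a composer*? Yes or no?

Yes

*each choreographer* is an ECM subject; ECM complements are not islands, and the embedded quantifier may take matrix scope.
QR within a single clause is free, so the lower quantifier may take scope over the higher one.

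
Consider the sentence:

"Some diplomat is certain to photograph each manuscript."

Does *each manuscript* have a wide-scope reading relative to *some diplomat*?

*each manuscript* is the object of the infinitival complement of a raising predicate; raising infinitives are transparent for QR, so the two DPs are in effect clausemates.
QR within a single clause is free, so the lower quantifier may take scope over the higher one.

Yes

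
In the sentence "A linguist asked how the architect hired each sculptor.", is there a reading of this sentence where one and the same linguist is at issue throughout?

Yes

The described interpretation is the *a linguist* > *each sculptor* scoping.
Nothing needs to raise for *a linguist* > *each sculptor*, so no island constraint is at stake.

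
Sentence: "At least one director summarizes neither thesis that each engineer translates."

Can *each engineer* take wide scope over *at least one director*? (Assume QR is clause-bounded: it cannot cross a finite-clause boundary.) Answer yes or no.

No

The DP *each engineer* is contained in the relative clause *that each engineer translates* modifying *neither thesis*.
Quantifiers inside a relative clause are trapped there; the RC boundary blocks QR.
*each engineer* > *at least one director* would require crossing that boundary, which is illicit.
(Only the surface reading survives: one fixed director with respect to all the relevant engineers.)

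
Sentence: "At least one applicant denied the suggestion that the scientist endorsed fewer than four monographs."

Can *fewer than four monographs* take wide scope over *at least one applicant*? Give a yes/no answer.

The target quantifier *fewer than four monographs* is part of the complex NP *the suggestion that the scientist endorsed fewer than four monographs*.
A that-clause complement to a noun is an island; QR cannot cross the NP boundary.
So *fewer than four monographs* cannot raise to a position above *at least one applicant*.

No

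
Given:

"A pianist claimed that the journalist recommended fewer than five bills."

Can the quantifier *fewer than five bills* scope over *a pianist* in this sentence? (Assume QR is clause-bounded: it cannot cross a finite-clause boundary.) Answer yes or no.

No

The target quantifier *fewer than five bills* is part of the finite complement clause *that the journalist recommended fewer than five bills*.
Given the clause-boundedness assumption, QR cannot cross the finite CP into the matrix.
Hence only narrow scope for *fewer than five bills* (under *a pianist*) survives.
(Only the surface reading survives: one fixed pianist with respect to all the relevant bills.)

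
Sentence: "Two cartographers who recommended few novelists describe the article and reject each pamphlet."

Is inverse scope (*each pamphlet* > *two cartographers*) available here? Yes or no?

*each pamphlet* is embedded in one conjunct of the coordinate structure (*reject each pamphlet*).
QR out of a conjunct would have to apply non-ATB, which the CSC forbids.
So *each pamphlet* cannot raise high enough to outscope *two cartographers*; only the surface ordering *two cartographers* > *each pamphlet* is available.

No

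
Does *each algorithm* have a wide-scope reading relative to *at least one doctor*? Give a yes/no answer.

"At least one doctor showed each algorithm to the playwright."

Yes

Both DPs are arguments of the same predicate; there is no clause or island boundary between them.
Since no island is crossed, the inverse ordering is licensed alongside surface scope.
The sentence is scopally ambiguous between *at least one doctor* > *each algorithm* and *each algorithm* > *at least one doctor*.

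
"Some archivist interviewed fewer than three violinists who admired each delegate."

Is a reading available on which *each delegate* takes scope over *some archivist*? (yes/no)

Structurally, *each delegate* is inside the relative clause *who admired each delegate* modifying *fewer than three violinists*.
The relative clause forms an island for QR, so the quantifier is confined to the head noun's restrictor.
So the wide-scope reading for *each delegate* is blocked.

No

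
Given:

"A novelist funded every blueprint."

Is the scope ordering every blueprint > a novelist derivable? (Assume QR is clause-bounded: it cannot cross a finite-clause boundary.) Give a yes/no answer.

*every blueprint* and *a novelist* are in the same minimal clause.
Since no island is crossed, the inverse ordering is licensed alongside surface scope.
The sentence is scopally ambiguous between *a novelist* > *every blueprint* and *every blueprint* > *a novelist*.

Yes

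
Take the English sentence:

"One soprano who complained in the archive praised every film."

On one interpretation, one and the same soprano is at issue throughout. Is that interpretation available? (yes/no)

Yes

This is the *one soprano* > *every film* reading.
Surface scope (*one soprano* > *every film*) is always derivable; islands only block QR, not in-situ interpretation.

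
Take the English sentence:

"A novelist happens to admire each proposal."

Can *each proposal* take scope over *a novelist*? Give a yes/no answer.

Yes

The matrix predicate is a raising verb, whose infinitival complement is not a scope island — *each proposal* can QR into the matrix clause.
Ordinary QR to a clause-peripheral position gives the wide-scope LF for the lower DP.
So *each proposal* > *a novelist* is among the available readings.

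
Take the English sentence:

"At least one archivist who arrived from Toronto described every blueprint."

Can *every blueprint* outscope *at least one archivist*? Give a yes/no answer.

Yes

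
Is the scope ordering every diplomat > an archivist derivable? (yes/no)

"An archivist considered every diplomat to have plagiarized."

Yes

The ECM infinitive is scope-transparent — *every diplomat* is free to raise above *an archivist*.
QR within a single clause is free, so the lower quantifier may take scope over the higher one.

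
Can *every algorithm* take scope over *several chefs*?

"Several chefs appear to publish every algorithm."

Raising constructions are monoclausal for scope purposes; *every algorithm* is not separated from *several chefs* by any island.
Clause-internal QR can adjoin the lower DP above the subject, yielding the inverse reading.

Yes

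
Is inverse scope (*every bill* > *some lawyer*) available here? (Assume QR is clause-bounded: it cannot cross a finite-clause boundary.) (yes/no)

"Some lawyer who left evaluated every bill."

Yes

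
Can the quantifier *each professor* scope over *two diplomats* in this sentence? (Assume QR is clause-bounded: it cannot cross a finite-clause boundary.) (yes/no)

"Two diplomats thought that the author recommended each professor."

Structurally, *each professor* is inside the finite complement clause *that the author recommended each professor*.
QR is clause-bounded, so the finite complement is a scope island for the embedded quantifier.
So *each professor* cannot raise high enough to outscope *two diplomats*; only the surface ordering *two diplomats* > *each professor* is available.

No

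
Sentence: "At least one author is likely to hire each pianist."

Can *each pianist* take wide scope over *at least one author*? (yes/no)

Yes

Infinitival complements of raising predicates do not block QR; *each pianist* and *at least one author* are effectively clausemates.
No island intervenes, so both surface and inverse scope are derivable.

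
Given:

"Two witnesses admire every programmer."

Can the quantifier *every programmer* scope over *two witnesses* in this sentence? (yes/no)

*two witnesses* and *every programmer* are co-arguments of the matrix verb, with nothing but a clause-internal boundary between them.
With no island boundary between them, the object can take inverse scope over the subject via ordinary QR within the clause.
Both orderings are possible: *two witnesses* > *every programmer* and *every programmer* > *two witnesses*.

Yes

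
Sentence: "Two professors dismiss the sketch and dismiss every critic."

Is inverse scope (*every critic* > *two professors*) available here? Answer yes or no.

No

*every critic* is embedded in one conjunct of the coordinate structure (*dismiss every critic*).
A quantifier cannot raise out of one conjunct of a coordination across the whole coordinate structure — the CSC applies to QR.
So the wide-scope reading for *every critic* is blocked.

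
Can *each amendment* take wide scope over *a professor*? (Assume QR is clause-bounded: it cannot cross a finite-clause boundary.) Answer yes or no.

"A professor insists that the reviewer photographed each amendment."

*each amendment* sits inside the finite complement clause *that the reviewer photographed each amendment*.
Given the clause-boundedness assumption, QR cannot cross the finite CP into the matrix.
Hence only narrow scope for *each amendment* (under *a professor*) survives.

No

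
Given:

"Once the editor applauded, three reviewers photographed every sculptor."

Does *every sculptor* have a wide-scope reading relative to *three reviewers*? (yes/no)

Yes

The adjunct clause does not contain *every sculptor*, which is the matrix object.
Nothing blocks QR of the lower DP to a position above the higher one, so inverse scope is available.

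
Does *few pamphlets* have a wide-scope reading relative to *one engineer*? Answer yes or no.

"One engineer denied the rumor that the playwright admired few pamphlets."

No

*few pamphlets* is embedded in the complex NP *the rumor that the playwright admired few pamphlets*.
The complex NP is opaque for QR — the quantifier is frozen inside the noun's complement.
*few pamphlets* is confined to the island and cannot take scope over *one engineer*.
(Only the surface reading survives: one fixed engineer with respect to all the relevant pamphlets.)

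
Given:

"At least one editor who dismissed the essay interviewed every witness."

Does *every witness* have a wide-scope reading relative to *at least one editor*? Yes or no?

Yes

The relative clause *who dismissed the essay* modifies *at least one editor*, but *every witness* is not inside that relative clause — it is an argument of the matrix verb.
QR within a single clause is free, so the lower quantifier may take scope over the higher one.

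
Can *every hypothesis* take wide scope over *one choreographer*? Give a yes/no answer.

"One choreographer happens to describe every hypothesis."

Raising constructions are monoclausal for scope purposes; *every hypothesis* is not separated from *one choreographer* by any island.
Ordinary QR to a clause-peripheral position gives the wide-scope LF for the lower DP.

Yes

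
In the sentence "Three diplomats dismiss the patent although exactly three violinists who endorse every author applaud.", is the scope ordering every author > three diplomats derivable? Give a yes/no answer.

No

The target quantifier *every author* is part of the relative clause *who endorse every author*, which is itself inside the adjunct *although exactly three violinists who endorse every author applaud*.
Both the relative clause and the enclosing adjunct are scope islands; QR cannot cross either.
*every author* > *three diplomats* would require crossing that boundary, which is illicit.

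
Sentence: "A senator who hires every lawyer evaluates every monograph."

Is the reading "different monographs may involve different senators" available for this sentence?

This is the *every monograph* > *a senator* reading.
The RC *who hires every lawyer* is an island, but *every monograph* is not inside it — it is the matrix object, a clausemate of *a senator*.
Ordinary QR to a clause-peripheral position gives the wide-scope LF for the lower DP.

Yes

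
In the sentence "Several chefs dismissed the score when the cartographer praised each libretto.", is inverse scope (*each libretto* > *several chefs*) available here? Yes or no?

The target quantifier *each libretto* is part of the adjunct clause *when the cartographer praised each libretto*.
Adjunct clauses are scope islands: a quantifier inside an adjunct cannot raise into the matrix clause.
So *each libretto* cannot raise high enough to outscope *several chefs*; only the surface ordering *several chefs* > *each libretto* is available.

No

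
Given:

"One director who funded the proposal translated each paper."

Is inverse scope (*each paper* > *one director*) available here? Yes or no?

The RC *who funded the proposal* is an island, but *each paper* is not inside it — it is the matrix object, a clausemate of *one director*.
No island intervenes, so both surface and inverse scope are derivable.

Yes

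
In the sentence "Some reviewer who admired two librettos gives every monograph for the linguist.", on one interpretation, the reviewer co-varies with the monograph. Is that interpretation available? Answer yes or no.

Yes

This is the *every monograph* > *some reviewer* reading.
Although the sentence contains a relative clause (*who admired two librettos*), *every monograph* is outside it, in the matrix VP.
With no island boundary between them, the object can take inverse scope over the subject via ordinary QR within the clause.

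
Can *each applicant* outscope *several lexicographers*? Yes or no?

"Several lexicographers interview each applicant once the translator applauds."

Although there is an adjunct clause, *each applicant* is in the main clause, not inside the adjunct.
Ordinary QR to a clause-peripheral position gives the wide-scope LF for the lower DP.

Yes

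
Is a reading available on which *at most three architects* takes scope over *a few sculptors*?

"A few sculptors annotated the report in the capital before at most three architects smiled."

No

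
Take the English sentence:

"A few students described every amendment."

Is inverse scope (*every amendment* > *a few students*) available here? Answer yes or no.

Yes

*every amendment* is the matrix object and *a few students* the matrix subject; the two are clausemates.
With no island boundary between them, the object can take inverse scope over the subject via ordinary QR within the clause.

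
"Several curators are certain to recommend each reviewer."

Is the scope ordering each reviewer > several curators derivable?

Raising constructions are monoclausal for scope purposes; *each reviewer* is not separated from *several curators* by any island.
Ordinary QR to a clause-peripheral position gives the wide-scope LF for the lower DP.
Both orderings are possible: *several curators* > *each reviewer* and *each reviewer* > *several curators*.

Yes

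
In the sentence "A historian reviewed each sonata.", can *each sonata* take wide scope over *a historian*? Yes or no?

*each sonata* is the matrix object and *a historian* the matrix subject; the two are clausemates.
Clause-internal QR can adjoin the lower DP above the subject, yielding the inverse reading.
So *each sonata* > *a historian* is among the available readings.

Yes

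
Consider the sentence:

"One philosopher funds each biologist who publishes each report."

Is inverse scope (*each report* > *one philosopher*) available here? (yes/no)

The DP *each report* is contained in the relative clause *who publishes each report* modifying *each biologist*.
Quantifiers inside a relative clause are trapped there; the RC boundary blocks QR.
There is no licit LF on which *each report* c-commands *one philosopher*.

No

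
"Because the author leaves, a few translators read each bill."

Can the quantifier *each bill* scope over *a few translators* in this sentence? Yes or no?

Yes

Although there is an adjunct clause, *each bill* is in the main clause, not inside the adjunct.
QR within a single clause is free, so the lower quantifier may take scope over the higher one.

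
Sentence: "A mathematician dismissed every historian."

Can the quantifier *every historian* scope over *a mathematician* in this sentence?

*a mathematician* and *every historian* are co-arguments of the matrix verb, with nothing but a clause-internal boundary between them.
Since no island is crossed, the inverse ordering is licensed alongside surface scope.

Yes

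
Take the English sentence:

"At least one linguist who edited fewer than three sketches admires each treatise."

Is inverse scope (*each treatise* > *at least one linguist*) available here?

The RC *who edited fewer than three sketches* is an island, but *each treatise* is not inside it — it is the matrix object, a clausemate of *at least one linguist*.
Nothing blocks QR of the lower DP to a position above the higher one, so inverse scope is available.
So *each treatise* > *at least one linguist* is among the available readings.

Yes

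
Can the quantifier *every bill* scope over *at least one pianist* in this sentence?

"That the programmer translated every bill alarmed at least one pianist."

No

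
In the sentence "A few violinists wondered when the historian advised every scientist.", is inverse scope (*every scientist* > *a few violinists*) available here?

*every scientist* occurs within the embedded question *when the historian advised every scientist*.
QR across an interrogative CP boundary is ruled out as a wh-island violation.
The inverse ordering *every scientist* > *a few violinists* is therefore underivable.

No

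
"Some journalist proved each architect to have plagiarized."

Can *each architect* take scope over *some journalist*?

ECM infinitives lack a CP barrier, so *each architect* can QR over the matrix subject *some journalist*.
QR within a single clause is free, so the lower quantifier may take scope over the higher one.

Yes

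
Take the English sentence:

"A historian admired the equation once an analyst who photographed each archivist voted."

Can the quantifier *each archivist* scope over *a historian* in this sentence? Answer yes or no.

No

Structurally, *each archivist* is inside the relative clause *who photographed each archivist*, which is itself inside the adjunct *once an analyst who photographed each archivist voted*.
Two island boundaries intervene — the relative clause and the adjunct. Either alone would block QR.
The inverse ordering *each archivist* > *a historian* is therefore underivable.
(Only the surface reading survives: one fixed historian with respect to all the relevant archivists.)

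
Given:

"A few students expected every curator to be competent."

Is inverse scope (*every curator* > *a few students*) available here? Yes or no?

Yes

The ECM infinitive is scope-transparent — *every curator* is free to raise above *a few students*.
Nothing blocks QR of the lower DP to a position above the higher one, so inverse scope is available.
The sentence is scopally ambiguous between *a few students* > *every curator* and *every curator* > *a few students*.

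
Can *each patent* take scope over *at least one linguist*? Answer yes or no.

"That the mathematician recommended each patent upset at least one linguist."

No

Structurally, *each patent* is inside the sentential subject *that the mathematician recommended each patent*.
The Sentential Subject Constraint rules out raising the quantifier out of the that-clause subject.
So the wide-scope reading for *each patent* is blocked.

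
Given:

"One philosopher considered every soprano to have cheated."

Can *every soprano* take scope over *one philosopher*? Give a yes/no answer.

Yes

*every soprano* is an ECM subject; ECM complements are not islands, and the embedded quantifier may take matrix scope.
Clause-internal QR can adjoin the lower DP above the subject, yielding the inverse reading.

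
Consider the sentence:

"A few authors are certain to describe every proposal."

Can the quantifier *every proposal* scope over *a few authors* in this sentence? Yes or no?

Yes

Raising constructions are monoclausal for scope purposes; *every proposal* is not separated from *a few authors* by any island.
Nothing blocks QR of the lower DP to a position above the higher one, so inverse scope is available.
Both orderings are possible: *a few authors* > *every proposal* and *every proposal* > *a few authors*.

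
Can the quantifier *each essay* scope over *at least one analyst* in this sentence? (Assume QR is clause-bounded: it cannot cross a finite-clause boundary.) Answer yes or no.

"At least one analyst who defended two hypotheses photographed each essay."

Yes

*each essay* is a matrix argument; only *at least one analyst* is modified by the relative clause *who defended two hypotheses*, so the RC island is irrelevant to the target quantifier.
Ordinary QR to a clause-peripheral position gives the wide-scope LF for the lower DP.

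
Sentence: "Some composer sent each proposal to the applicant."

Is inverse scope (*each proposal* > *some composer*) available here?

Yes

Both DPs are arguments of the same predicate; there is no clause or island boundary between them.
Since no island is crossed, the inverse ordering is licensed alongside surface scope.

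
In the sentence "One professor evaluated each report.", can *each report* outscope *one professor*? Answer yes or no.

*each report* is the matrix object and *one professor* the matrix subject; the two are clausemates.
Nothing blocks QR of the lower DP to a position above the higher one, so inverse scope is available.

Yes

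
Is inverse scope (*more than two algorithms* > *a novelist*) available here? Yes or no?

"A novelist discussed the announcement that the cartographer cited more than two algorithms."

*more than two algorithms* is embedded in the complex NP *the announcement that the cartographer cited more than two algorithms*.
Since the clause is the complement of a nominal head, the CNPC blocks scope extraction.
There is no licit LF on which *more than two algorithms* c-commands *a novelist*.

No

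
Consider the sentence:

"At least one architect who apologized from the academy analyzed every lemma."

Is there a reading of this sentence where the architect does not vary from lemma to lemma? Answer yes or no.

That reading corresponds to *at least one architect* > *every lemma*.
Nothing needs to raise for *at least one architect* > *every lemma*, so no island constraint is at stake.

Yes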